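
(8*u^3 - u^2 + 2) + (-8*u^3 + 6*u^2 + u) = 5*u^2 + u + 2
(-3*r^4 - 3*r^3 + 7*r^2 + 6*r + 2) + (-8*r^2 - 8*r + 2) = -3*r^4 - 3*r^3 - r^2 - 2*r + 4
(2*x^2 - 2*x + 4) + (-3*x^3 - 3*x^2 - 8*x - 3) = -3*x^3 - x^2 - 10*x + 1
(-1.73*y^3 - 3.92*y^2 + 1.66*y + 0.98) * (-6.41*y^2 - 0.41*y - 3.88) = 11.0893*y^5 + 25.8365*y^4 - 2.321*y^3 + 8.2472*y^2 - 6.8426*y - 3.8024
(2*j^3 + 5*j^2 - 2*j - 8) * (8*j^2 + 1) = 16*j^5 + 40*j^4 - 14*j^3 - 59*j^2 - 2*j - 8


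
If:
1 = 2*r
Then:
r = 1/2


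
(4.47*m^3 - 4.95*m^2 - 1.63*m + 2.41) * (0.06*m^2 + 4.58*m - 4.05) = 0.2682*m^5 + 20.1756*m^4 - 40.8723*m^3 + 12.7267*m^2 + 17.6393*m - 9.7605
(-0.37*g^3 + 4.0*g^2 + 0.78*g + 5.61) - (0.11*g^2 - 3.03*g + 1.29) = -0.37*g^3 + 3.89*g^2 + 3.81*g + 4.32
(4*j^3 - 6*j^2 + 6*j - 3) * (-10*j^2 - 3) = -40*j^5 + 60*j^4 - 72*j^3 + 48*j^2 - 18*j + 9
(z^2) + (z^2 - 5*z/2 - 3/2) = 2*z^2 - 5*z/2 - 3/2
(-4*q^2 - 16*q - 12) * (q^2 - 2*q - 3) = -4*q^4 - 8*q^3 + 32*q^2 + 72*q + 36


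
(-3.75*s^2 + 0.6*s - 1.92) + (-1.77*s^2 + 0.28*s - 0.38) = -5.52*s^2 + 0.88*s - 2.3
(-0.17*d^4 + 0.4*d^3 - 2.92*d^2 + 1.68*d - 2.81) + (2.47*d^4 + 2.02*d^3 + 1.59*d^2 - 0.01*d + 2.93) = 2.3*d^4 + 2.42*d^3 - 1.33*d^2 + 1.67*d + 0.12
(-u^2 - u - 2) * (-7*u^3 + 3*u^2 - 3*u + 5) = 7*u^5 + 4*u^4 + 14*u^3 - 8*u^2 + u - 10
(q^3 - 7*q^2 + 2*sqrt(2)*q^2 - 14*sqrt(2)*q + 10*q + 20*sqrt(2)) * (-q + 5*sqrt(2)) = -q^4 + 3*sqrt(2)*q^3 + 7*q^3 - 21*sqrt(2)*q^2 + 10*q^2 - 140*q + 30*sqrt(2)*q + 200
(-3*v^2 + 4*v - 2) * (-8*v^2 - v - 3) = 24*v^4 - 29*v^3 + 21*v^2 - 10*v + 6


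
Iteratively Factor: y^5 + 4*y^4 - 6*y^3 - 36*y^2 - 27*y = (y + 1)*(y^4 + 3*y^3 - 9*y^2 - 27*y) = (y + 1)*(y + 3)*(y^3 - 9*y) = (y + 1)*(y + 3)^2*(y^2 - 3*y) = y*(y + 1)*(y + 3)^2*(y - 3)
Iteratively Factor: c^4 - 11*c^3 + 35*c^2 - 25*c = (c - 5)*(c^3 - 6*c^2 + 5*c) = c*(c - 5)*(c^2 - 6*c + 5) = c*(c - 5)^2*(c - 1)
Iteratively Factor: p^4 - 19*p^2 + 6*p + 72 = (p - 3)*(p^3 + 3*p^2 - 10*p - 24) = (p - 3)^2*(p^2 + 6*p + 8) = (p - 3)^2*(p + 2)*(p + 4)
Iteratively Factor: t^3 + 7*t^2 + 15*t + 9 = (t + 1)*(t^2 + 6*t + 9) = (t + 1)*(t + 3)*(t + 3)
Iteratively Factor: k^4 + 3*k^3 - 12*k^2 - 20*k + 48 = (k - 2)*(k^3 + 5*k^2 - 2*k - 24) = (k - 2)*(k + 3)*(k^2 + 2*k - 8) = (k - 2)*(k + 3)*(k + 4)*(k - 2)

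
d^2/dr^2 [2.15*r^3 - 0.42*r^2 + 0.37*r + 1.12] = 12.9*r - 0.84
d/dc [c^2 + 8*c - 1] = 2*c + 8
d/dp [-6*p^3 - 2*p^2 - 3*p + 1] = -18*p^2 - 4*p - 3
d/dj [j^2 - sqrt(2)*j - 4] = 2*j - sqrt(2)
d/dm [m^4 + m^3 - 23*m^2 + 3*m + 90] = 4*m^3 + 3*m^2 - 46*m + 3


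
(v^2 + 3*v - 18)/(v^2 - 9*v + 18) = (v + 6)/(v - 6)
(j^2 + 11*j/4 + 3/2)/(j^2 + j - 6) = (j^2 + 11*j/4 + 3/2)/(j^2 + j - 6)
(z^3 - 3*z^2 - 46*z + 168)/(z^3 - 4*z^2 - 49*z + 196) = (z - 6)/(z - 7)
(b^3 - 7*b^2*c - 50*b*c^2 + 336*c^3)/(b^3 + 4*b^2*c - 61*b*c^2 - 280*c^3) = (b - 6*c)/(b + 5*c)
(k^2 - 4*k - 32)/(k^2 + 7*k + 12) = (k - 8)/(k + 3)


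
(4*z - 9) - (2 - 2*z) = 6*z - 11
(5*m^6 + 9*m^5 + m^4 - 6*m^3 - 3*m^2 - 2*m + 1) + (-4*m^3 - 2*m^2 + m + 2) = 5*m^6 + 9*m^5 + m^4 - 10*m^3 - 5*m^2 - m + 3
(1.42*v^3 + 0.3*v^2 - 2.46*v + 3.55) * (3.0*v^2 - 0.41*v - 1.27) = 4.26*v^5 + 0.3178*v^4 - 9.3064*v^3 + 11.2776*v^2 + 1.6687*v - 4.5085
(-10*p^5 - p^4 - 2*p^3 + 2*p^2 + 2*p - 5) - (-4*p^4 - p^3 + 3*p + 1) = -10*p^5 + 3*p^4 - p^3 + 2*p^2 - p - 6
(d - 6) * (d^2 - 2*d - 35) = d^3 - 8*d^2 - 23*d + 210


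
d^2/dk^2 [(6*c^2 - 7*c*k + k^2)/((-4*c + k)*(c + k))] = 4*c*(-89*c^3 + 69*c^2*k - 15*c*k^2 + 2*k^3)/(64*c^6 + 144*c^5*k + 60*c^4*k^2 - 45*c^3*k^3 - 15*c^2*k^4 + 9*c*k^5 - k^6)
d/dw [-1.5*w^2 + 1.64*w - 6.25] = 1.64 - 3.0*w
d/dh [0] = 0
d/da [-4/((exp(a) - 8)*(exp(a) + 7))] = (8*exp(a) - 4)*exp(a)/((exp(a) - 8)^2*(exp(a) + 7)^2)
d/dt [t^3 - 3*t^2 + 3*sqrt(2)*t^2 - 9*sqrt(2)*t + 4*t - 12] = 3*t^2 - 6*t + 6*sqrt(2)*t - 9*sqrt(2) + 4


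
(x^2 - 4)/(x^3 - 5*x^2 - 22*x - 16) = (x - 2)/(x^2 - 7*x - 8)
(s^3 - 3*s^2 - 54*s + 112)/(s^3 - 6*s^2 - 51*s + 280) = (s - 2)/(s - 5)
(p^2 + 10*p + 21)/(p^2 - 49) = (p + 3)/(p - 7)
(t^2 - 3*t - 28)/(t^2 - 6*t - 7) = (t + 4)/(t + 1)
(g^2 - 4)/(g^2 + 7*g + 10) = (g - 2)/(g + 5)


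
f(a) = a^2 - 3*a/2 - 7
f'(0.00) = -1.50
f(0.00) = -7.00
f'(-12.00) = -25.50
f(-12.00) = 155.00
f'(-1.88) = -5.26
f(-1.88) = -0.65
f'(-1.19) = -3.88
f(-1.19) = -3.80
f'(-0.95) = -3.40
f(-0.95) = -4.67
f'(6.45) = 11.40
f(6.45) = 24.93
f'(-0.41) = -2.32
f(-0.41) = -6.22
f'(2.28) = 3.06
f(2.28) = -5.22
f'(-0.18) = -1.86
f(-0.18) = -6.70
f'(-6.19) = -13.88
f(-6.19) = 40.60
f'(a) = 2*a - 3/2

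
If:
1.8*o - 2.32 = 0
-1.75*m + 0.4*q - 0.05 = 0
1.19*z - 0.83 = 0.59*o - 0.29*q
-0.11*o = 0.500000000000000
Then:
No Solution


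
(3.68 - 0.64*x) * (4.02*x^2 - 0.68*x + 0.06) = -2.5728*x^3 + 15.2288*x^2 - 2.5408*x + 0.2208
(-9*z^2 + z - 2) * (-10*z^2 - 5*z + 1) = 90*z^4 + 35*z^3 + 6*z^2 + 11*z - 2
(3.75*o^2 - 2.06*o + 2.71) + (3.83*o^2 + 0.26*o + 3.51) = 7.58*o^2 - 1.8*o + 6.22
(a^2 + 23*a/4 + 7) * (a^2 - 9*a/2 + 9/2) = a^4 + 5*a^3/4 - 115*a^2/8 - 45*a/8 + 63/2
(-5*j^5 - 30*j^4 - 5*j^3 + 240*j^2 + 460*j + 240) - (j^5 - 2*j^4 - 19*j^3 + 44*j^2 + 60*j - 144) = -6*j^5 - 28*j^4 + 14*j^3 + 196*j^2 + 400*j + 384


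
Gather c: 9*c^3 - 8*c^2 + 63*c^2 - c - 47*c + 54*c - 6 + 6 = 9*c^3 + 55*c^2 + 6*c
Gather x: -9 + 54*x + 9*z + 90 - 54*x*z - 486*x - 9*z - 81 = x*(-54*z - 432)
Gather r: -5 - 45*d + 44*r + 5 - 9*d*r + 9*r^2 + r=-45*d + 9*r^2 + r*(45 - 9*d)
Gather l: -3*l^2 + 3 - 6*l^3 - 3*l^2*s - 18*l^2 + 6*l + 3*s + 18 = -6*l^3 + l^2*(-3*s - 21) + 6*l + 3*s + 21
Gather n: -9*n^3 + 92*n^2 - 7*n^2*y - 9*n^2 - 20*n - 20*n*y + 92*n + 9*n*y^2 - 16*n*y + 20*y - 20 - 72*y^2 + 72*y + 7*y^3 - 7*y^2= -9*n^3 + n^2*(83 - 7*y) + n*(9*y^2 - 36*y + 72) + 7*y^3 - 79*y^2 + 92*y - 20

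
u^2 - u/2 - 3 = (u - 2)*(u + 3/2)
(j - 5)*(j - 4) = j^2 - 9*j + 20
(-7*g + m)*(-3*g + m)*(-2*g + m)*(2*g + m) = -84*g^4 + 40*g^3*m + 17*g^2*m^2 - 10*g*m^3 + m^4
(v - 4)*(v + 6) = v^2 + 2*v - 24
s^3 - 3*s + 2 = (s - 1)^2*(s + 2)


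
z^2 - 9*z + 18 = (z - 6)*(z - 3)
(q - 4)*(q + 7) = q^2 + 3*q - 28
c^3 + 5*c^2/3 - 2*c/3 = c*(c - 1/3)*(c + 2)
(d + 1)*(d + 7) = d^2 + 8*d + 7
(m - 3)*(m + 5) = m^2 + 2*m - 15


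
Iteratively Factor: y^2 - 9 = (y + 3)*(y - 3)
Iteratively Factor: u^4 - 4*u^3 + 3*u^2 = (u)*(u^3 - 4*u^2 + 3*u) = u*(u - 3)*(u^2 - u) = u^2*(u - 3)*(u - 1)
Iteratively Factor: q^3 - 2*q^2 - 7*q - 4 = (q + 1)*(q^2 - 3*q - 4) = (q + 1)^2*(q - 4)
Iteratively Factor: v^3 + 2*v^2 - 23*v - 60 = (v - 5)*(v^2 + 7*v + 12) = (v - 5)*(v + 3)*(v + 4)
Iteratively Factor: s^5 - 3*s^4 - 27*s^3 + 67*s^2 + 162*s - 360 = (s - 2)*(s^4 - s^3 - 29*s^2 + 9*s + 180) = (s - 2)*(s + 4)*(s^3 - 5*s^2 - 9*s + 45) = (s - 2)*(s + 3)*(s + 4)*(s^2 - 8*s + 15) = (s - 5)*(s - 2)*(s + 3)*(s + 4)*(s - 3)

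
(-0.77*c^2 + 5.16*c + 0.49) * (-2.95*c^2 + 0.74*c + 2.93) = 2.2715*c^4 - 15.7918*c^3 + 0.1168*c^2 + 15.4814*c + 1.4357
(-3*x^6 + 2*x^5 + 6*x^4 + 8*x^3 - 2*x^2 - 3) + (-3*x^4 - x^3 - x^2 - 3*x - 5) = -3*x^6 + 2*x^5 + 3*x^4 + 7*x^3 - 3*x^2 - 3*x - 8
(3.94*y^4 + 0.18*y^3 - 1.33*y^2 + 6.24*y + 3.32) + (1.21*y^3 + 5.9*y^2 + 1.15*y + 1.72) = 3.94*y^4 + 1.39*y^3 + 4.57*y^2 + 7.39*y + 5.04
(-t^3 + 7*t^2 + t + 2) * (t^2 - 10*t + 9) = -t^5 + 17*t^4 - 78*t^3 + 55*t^2 - 11*t + 18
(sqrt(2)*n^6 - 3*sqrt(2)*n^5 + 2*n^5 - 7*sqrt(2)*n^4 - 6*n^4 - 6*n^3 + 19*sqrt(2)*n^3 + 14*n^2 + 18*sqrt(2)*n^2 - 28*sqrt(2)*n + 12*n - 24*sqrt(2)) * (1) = sqrt(2)*n^6 - 3*sqrt(2)*n^5 + 2*n^5 - 7*sqrt(2)*n^4 - 6*n^4 - 6*n^3 + 19*sqrt(2)*n^3 + 14*n^2 + 18*sqrt(2)*n^2 - 28*sqrt(2)*n + 12*n - 24*sqrt(2)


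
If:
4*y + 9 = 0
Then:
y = -9/4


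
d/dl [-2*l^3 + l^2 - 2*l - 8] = -6*l^2 + 2*l - 2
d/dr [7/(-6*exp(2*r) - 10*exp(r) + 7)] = (84*exp(r) + 70)*exp(r)/(6*exp(2*r) + 10*exp(r) - 7)^2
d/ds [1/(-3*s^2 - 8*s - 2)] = 2*(3*s + 4)/(3*s^2 + 8*s + 2)^2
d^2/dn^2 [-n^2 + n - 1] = -2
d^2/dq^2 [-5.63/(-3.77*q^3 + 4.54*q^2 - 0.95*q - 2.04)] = ((51.1204 - 127.3506*q)*(3.77*q^3 - 4.54*q^2 + 0.95*q + 2.04) + 5.63*(11.31*q^2 - 9.08*q + 0.95)*(22.62*q^2 - 18.16*q + 1.9))/(3.77*q^3 - 4.54*q^2 + 0.95*q + 2.04)^3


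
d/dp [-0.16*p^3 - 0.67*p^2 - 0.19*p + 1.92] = -0.48*p^2 - 1.34*p - 0.19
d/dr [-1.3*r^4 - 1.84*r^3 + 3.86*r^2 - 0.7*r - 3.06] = -5.2*r^3 - 5.52*r^2 + 7.72*r - 0.7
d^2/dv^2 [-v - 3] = 0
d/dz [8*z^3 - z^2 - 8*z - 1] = 24*z^2 - 2*z - 8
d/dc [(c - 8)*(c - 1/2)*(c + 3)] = 3*c^2 - 11*c - 43/2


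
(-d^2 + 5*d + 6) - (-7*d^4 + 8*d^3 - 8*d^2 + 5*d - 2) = 7*d^4 - 8*d^3 + 7*d^2 + 8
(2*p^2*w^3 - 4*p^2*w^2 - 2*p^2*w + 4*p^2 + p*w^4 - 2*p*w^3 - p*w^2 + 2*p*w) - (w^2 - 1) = 2*p^2*w^3 - 4*p^2*w^2 - 2*p^2*w + 4*p^2 + p*w^4 - 2*p*w^3 - p*w^2 + 2*p*w - w^2 + 1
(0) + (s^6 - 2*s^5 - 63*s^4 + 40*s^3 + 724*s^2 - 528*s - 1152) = s^6 - 2*s^5 - 63*s^4 + 40*s^3 + 724*s^2 - 528*s - 1152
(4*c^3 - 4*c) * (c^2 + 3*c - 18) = 4*c^5 + 12*c^4 - 76*c^3 - 12*c^2 + 72*c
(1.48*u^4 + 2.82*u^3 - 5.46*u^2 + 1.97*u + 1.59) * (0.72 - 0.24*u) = -0.3552*u^5 + 0.3888*u^4 + 3.3408*u^3 - 4.404*u^2 + 1.0368*u + 1.1448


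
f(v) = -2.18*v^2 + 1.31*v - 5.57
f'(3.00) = -11.77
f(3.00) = -21.26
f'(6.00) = -24.85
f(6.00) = -76.19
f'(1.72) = -6.19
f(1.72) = -9.77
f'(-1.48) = 7.76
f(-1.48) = -12.28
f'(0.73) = -1.87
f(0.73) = -5.78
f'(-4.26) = 19.88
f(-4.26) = -50.71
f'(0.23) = 0.31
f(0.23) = -5.38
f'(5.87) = -24.28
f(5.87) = -73.00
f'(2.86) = -11.16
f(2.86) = -19.65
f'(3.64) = -14.56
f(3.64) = -29.69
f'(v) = 1.31 - 4.36*v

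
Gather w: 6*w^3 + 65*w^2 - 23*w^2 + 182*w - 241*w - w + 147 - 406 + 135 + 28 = 6*w^3 + 42*w^2 - 60*w - 96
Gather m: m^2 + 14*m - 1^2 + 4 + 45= m^2 + 14*m + 48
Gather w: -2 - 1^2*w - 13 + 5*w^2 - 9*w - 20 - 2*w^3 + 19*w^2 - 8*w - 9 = -2*w^3 + 24*w^2 - 18*w - 44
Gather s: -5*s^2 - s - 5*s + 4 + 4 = -5*s^2 - 6*s + 8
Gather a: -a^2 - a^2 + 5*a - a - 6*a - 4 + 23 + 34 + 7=-2*a^2 - 2*a + 60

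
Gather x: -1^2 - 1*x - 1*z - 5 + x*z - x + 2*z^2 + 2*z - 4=x*(z - 2) + 2*z^2 + z - 10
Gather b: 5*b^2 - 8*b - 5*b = 5*b^2 - 13*b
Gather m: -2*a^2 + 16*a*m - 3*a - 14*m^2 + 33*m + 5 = -2*a^2 - 3*a - 14*m^2 + m*(16*a + 33) + 5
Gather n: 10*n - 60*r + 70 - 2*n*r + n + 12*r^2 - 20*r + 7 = n*(11 - 2*r) + 12*r^2 - 80*r + 77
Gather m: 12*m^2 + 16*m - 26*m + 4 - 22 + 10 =12*m^2 - 10*m - 8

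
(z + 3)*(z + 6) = z^2 + 9*z + 18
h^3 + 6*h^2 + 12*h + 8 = (h + 2)^3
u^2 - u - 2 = (u - 2)*(u + 1)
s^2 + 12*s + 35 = (s + 5)*(s + 7)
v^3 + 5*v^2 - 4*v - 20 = (v - 2)*(v + 2)*(v + 5)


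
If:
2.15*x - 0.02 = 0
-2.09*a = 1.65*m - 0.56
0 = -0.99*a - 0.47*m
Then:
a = -0.40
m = 0.85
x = 0.01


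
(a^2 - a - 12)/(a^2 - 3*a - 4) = (a + 3)/(a + 1)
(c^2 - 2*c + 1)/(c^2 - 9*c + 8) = (c - 1)/(c - 8)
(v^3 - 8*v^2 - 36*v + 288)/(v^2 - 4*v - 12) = (v^2 - 2*v - 48)/(v + 2)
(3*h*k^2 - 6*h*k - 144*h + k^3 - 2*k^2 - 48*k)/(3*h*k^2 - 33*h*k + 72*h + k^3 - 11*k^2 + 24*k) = (k + 6)/(k - 3)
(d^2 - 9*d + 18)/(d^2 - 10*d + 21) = (d - 6)/(d - 7)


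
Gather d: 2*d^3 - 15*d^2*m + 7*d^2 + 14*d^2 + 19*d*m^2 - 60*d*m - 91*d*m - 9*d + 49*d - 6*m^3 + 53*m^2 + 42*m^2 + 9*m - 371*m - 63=2*d^3 + d^2*(21 - 15*m) + d*(19*m^2 - 151*m + 40) - 6*m^3 + 95*m^2 - 362*m - 63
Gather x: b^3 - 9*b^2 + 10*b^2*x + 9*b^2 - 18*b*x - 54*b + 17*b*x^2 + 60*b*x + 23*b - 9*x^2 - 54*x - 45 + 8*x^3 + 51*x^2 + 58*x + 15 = b^3 - 31*b + 8*x^3 + x^2*(17*b + 42) + x*(10*b^2 + 42*b + 4) - 30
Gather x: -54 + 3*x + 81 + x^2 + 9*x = x^2 + 12*x + 27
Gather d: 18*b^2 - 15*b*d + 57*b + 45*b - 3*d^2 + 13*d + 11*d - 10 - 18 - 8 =18*b^2 + 102*b - 3*d^2 + d*(24 - 15*b) - 36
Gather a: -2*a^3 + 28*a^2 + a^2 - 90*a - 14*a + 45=-2*a^3 + 29*a^2 - 104*a + 45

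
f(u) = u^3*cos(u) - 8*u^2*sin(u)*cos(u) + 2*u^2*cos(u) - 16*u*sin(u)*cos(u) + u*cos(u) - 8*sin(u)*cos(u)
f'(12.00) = 1014.75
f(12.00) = 2323.51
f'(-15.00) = -2511.02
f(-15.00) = 1458.87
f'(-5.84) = 42.41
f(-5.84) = -196.19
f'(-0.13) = -3.55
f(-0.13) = 0.68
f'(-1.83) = 5.90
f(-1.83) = -1.04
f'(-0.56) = 2.18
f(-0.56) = 0.61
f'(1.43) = 33.42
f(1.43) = -5.38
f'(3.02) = -163.80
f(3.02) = -32.88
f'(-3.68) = -55.67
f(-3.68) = 47.99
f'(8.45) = -429.86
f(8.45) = -91.71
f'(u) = -u^3*sin(u) + 8*u^2*sin(u)^2 - 2*u^2*sin(u) - 8*u^2*cos(u)^2 + 3*u^2*cos(u) + 16*u*sin(u)^2 - 16*u*sin(u)*cos(u) - u*sin(u) - 16*u*cos(u)^2 + 4*u*cos(u) + 8*sin(u)^2 - 16*sin(u)*cos(u) - 8*cos(u)^2 + cos(u)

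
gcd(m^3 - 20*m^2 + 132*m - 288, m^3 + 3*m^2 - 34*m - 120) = m - 6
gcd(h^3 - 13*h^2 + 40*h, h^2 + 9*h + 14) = 1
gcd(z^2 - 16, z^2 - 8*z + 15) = 1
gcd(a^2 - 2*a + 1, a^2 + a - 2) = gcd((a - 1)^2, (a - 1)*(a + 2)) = a - 1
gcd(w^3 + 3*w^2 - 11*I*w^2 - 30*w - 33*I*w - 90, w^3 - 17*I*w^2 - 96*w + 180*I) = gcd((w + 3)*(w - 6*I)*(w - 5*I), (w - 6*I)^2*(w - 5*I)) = w^2 - 11*I*w - 30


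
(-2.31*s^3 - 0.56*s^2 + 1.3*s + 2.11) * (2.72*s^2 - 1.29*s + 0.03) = -6.2832*s^5 + 1.4567*s^4 + 4.1891*s^3 + 4.0454*s^2 - 2.6829*s + 0.0633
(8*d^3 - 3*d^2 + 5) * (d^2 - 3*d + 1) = 8*d^5 - 27*d^4 + 17*d^3 + 2*d^2 - 15*d + 5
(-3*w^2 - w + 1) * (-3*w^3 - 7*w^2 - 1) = 9*w^5 + 24*w^4 + 4*w^3 - 4*w^2 + w - 1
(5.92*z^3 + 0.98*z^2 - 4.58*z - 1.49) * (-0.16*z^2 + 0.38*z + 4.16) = -0.9472*z^5 + 2.0928*z^4 + 25.7324*z^3 + 2.5748*z^2 - 19.619*z - 6.1984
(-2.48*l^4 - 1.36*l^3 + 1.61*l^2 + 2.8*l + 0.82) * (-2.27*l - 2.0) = 5.6296*l^5 + 8.0472*l^4 - 0.9347*l^3 - 9.576*l^2 - 7.4614*l - 1.64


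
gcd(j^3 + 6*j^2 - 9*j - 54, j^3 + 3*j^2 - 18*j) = j^2 + 3*j - 18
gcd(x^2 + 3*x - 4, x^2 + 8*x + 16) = x + 4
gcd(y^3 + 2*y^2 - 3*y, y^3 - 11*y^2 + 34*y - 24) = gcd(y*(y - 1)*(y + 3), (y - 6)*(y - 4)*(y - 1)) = y - 1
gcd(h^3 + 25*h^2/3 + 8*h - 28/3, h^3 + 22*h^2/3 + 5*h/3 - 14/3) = h^2 + 19*h/3 - 14/3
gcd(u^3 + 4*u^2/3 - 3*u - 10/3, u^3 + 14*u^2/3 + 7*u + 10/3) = u^2 + 3*u + 2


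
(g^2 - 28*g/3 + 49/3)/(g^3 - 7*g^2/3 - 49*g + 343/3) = 1/(g + 7)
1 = 1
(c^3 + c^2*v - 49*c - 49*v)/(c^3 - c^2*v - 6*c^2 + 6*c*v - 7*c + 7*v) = (-c^2 - c*v - 7*c - 7*v)/(-c^2 + c*v - c + v)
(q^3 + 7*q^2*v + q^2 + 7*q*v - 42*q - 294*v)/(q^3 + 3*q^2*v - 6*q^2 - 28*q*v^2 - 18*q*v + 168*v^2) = (q + 7)/(q - 4*v)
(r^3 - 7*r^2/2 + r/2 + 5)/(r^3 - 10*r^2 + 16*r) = (2*r^2 - 3*r - 5)/(2*r*(r - 8))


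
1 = 1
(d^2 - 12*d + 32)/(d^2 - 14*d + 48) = (d - 4)/(d - 6)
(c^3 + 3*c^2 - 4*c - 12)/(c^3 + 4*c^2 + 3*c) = (c^2 - 4)/(c*(c + 1))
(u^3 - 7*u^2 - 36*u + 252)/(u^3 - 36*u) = (u - 7)/u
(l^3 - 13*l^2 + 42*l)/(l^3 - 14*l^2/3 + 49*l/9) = 9*(l^2 - 13*l + 42)/(9*l^2 - 42*l + 49)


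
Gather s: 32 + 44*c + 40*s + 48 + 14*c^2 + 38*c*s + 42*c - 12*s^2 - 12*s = 14*c^2 + 86*c - 12*s^2 + s*(38*c + 28) + 80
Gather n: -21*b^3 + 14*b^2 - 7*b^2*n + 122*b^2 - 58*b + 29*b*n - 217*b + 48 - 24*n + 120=-21*b^3 + 136*b^2 - 275*b + n*(-7*b^2 + 29*b - 24) + 168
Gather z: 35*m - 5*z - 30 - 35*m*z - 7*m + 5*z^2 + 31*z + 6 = 28*m + 5*z^2 + z*(26 - 35*m) - 24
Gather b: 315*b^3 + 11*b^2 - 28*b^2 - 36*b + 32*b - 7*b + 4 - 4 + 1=315*b^3 - 17*b^2 - 11*b + 1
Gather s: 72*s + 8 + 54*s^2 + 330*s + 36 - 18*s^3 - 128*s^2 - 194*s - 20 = -18*s^3 - 74*s^2 + 208*s + 24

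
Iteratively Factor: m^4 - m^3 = (m - 1)*(m^3) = m*(m - 1)*(m^2) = m^2*(m - 1)*(m)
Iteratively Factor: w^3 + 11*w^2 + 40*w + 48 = (w + 3)*(w^2 + 8*w + 16) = (w + 3)*(w + 4)*(w + 4)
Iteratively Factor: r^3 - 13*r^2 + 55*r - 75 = (r - 3)*(r^2 - 10*r + 25) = (r - 5)*(r - 3)*(r - 5)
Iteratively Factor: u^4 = (u)*(u^3) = u^2*(u^2) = u^3*(u)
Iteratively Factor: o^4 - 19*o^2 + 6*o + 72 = (o + 4)*(o^3 - 4*o^2 - 3*o + 18) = (o - 3)*(o + 4)*(o^2 - o - 6) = (o - 3)^2*(o + 4)*(o + 2)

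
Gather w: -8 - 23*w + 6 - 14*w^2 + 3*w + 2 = -14*w^2 - 20*w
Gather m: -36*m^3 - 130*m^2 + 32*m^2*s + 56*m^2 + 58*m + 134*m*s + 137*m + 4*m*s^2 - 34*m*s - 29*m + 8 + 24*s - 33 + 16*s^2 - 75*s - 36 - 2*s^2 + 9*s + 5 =-36*m^3 + m^2*(32*s - 74) + m*(4*s^2 + 100*s + 166) + 14*s^2 - 42*s - 56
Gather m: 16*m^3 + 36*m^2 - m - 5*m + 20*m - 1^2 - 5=16*m^3 + 36*m^2 + 14*m - 6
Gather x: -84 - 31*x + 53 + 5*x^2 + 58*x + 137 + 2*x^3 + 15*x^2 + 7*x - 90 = 2*x^3 + 20*x^2 + 34*x + 16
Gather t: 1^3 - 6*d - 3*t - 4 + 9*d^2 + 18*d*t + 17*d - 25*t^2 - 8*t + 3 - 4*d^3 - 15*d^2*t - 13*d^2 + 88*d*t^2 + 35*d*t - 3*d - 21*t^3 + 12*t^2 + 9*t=-4*d^3 - 4*d^2 + 8*d - 21*t^3 + t^2*(88*d - 13) + t*(-15*d^2 + 53*d - 2)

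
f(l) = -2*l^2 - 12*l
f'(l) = -4*l - 12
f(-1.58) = 13.97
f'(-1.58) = -5.68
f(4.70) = -100.58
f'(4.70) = -30.80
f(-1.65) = 14.36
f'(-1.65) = -5.40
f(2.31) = -38.39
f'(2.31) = -21.24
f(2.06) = -33.21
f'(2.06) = -20.24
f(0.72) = -9.68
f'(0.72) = -14.88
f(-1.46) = 13.26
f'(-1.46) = -6.16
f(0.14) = -1.72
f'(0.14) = -12.56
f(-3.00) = 18.00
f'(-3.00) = 0.00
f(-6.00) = 0.00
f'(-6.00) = 12.00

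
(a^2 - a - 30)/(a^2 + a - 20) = (a - 6)/(a - 4)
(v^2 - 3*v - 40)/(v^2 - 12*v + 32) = (v + 5)/(v - 4)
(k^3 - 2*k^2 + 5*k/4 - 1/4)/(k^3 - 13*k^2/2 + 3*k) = (2*k^2 - 3*k + 1)/(2*k*(k - 6))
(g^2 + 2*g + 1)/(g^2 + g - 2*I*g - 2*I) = (g + 1)/(g - 2*I)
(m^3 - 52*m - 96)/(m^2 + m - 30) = (m^2 - 6*m - 16)/(m - 5)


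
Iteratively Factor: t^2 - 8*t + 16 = (t - 4)*(t - 4)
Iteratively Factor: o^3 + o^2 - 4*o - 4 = (o + 1)*(o^2 - 4) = (o + 1)*(o + 2)*(o - 2)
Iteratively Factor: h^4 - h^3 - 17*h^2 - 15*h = (h - 5)*(h^3 + 4*h^2 + 3*h) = (h - 5)*(h + 1)*(h^2 + 3*h) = (h - 5)*(h + 1)*(h + 3)*(h)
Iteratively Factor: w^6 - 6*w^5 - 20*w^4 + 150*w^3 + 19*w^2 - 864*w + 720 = (w - 4)*(w^5 - 2*w^4 - 28*w^3 + 38*w^2 + 171*w - 180) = (w - 5)*(w - 4)*(w^4 + 3*w^3 - 13*w^2 - 27*w + 36) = (w - 5)*(w - 4)*(w - 1)*(w^3 + 4*w^2 - 9*w - 36) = (w - 5)*(w - 4)*(w - 1)*(w + 4)*(w^2 - 9) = (w - 5)*(w - 4)*(w - 1)*(w + 3)*(w + 4)*(w - 3)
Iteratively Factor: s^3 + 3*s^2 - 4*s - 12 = (s + 3)*(s^2 - 4) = (s - 2)*(s + 3)*(s + 2)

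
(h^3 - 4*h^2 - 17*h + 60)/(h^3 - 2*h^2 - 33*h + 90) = (h + 4)/(h + 6)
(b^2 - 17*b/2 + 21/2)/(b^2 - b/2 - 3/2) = (b - 7)/(b + 1)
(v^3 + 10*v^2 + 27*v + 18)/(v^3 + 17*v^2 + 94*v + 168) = (v^2 + 4*v + 3)/(v^2 + 11*v + 28)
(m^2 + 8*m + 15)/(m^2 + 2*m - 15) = (m + 3)/(m - 3)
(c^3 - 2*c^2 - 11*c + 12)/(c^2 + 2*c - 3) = c - 4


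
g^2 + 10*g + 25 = (g + 5)^2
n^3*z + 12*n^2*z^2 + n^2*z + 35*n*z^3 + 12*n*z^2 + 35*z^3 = (n + 5*z)*(n + 7*z)*(n*z + z)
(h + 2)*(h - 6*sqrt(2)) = h^2 - 6*sqrt(2)*h + 2*h - 12*sqrt(2)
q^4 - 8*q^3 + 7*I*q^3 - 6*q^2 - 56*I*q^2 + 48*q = q*(q - 8)*(q + I)*(q + 6*I)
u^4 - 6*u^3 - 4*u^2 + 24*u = u*(u - 6)*(u - 2)*(u + 2)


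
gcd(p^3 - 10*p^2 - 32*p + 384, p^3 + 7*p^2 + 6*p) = p + 6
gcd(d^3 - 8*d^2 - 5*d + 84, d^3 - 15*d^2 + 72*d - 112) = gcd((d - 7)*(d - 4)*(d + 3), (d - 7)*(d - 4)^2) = d^2 - 11*d + 28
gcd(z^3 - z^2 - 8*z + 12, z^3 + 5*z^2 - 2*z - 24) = z^2 + z - 6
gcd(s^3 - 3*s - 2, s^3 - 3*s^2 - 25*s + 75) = 1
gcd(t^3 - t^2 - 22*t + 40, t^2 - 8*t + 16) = t - 4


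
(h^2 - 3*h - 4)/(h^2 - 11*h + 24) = (h^2 - 3*h - 4)/(h^2 - 11*h + 24)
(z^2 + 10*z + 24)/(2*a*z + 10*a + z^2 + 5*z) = (z^2 + 10*z + 24)/(2*a*z + 10*a + z^2 + 5*z)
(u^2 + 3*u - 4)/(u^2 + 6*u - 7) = (u + 4)/(u + 7)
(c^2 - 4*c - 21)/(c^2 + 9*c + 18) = (c - 7)/(c + 6)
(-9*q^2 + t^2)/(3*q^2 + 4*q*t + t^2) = (-3*q + t)/(q + t)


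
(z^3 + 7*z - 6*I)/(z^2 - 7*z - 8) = (-z^3 - 7*z + 6*I)/(-z^2 + 7*z + 8)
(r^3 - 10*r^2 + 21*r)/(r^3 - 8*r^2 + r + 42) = r/(r + 2)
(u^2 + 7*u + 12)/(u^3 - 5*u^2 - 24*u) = (u + 4)/(u*(u - 8))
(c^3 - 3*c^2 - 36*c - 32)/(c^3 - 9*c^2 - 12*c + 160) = (c + 1)/(c - 5)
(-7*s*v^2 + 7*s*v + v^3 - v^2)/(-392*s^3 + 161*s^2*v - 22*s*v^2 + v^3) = v*(v - 1)/(56*s^2 - 15*s*v + v^2)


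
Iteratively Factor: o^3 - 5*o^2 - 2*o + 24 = (o + 2)*(o^2 - 7*o + 12) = (o - 4)*(o + 2)*(o - 3)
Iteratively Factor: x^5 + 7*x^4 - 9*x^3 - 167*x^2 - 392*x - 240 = (x - 5)*(x^4 + 12*x^3 + 51*x^2 + 88*x + 48) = (x - 5)*(x + 4)*(x^3 + 8*x^2 + 19*x + 12) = (x - 5)*(x + 1)*(x + 4)*(x^2 + 7*x + 12) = (x - 5)*(x + 1)*(x + 4)^2*(x + 3)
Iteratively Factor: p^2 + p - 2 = (p - 1)*(p + 2)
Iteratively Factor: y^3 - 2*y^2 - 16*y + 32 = (y - 2)*(y^2 - 16) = (y - 2)*(y + 4)*(y - 4)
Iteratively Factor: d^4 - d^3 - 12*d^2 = (d)*(d^3 - d^2 - 12*d) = d*(d - 4)*(d^2 + 3*d) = d*(d - 4)*(d + 3)*(d)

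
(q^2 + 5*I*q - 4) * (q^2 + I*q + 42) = q^4 + 6*I*q^3 + 33*q^2 + 206*I*q - 168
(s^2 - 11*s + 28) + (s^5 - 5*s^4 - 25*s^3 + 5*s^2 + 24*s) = s^5 - 5*s^4 - 25*s^3 + 6*s^2 + 13*s + 28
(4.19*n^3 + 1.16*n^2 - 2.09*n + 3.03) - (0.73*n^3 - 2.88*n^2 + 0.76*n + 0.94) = 3.46*n^3 + 4.04*n^2 - 2.85*n + 2.09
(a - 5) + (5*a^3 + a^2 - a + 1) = 5*a^3 + a^2 - 4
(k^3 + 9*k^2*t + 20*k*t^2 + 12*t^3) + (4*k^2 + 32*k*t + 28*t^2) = k^3 + 9*k^2*t + 4*k^2 + 20*k*t^2 + 32*k*t + 12*t^3 + 28*t^2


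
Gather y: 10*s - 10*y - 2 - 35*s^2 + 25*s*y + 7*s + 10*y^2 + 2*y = -35*s^2 + 17*s + 10*y^2 + y*(25*s - 8) - 2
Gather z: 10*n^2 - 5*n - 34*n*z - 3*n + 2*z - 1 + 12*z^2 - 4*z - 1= 10*n^2 - 8*n + 12*z^2 + z*(-34*n - 2) - 2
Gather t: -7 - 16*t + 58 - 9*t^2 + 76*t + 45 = -9*t^2 + 60*t + 96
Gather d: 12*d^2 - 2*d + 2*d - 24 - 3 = 12*d^2 - 27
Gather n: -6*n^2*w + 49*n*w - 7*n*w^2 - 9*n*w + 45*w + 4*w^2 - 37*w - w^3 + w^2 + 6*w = -6*n^2*w + n*(-7*w^2 + 40*w) - w^3 + 5*w^2 + 14*w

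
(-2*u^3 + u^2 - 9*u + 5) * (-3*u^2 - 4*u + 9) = 6*u^5 + 5*u^4 + 5*u^3 + 30*u^2 - 101*u + 45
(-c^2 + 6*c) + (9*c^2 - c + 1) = 8*c^2 + 5*c + 1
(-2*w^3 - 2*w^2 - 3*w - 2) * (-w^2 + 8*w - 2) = 2*w^5 - 14*w^4 - 9*w^3 - 18*w^2 - 10*w + 4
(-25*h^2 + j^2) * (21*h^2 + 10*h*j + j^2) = -525*h^4 - 250*h^3*j - 4*h^2*j^2 + 10*h*j^3 + j^4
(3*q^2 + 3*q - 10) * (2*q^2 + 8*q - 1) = 6*q^4 + 30*q^3 + q^2 - 83*q + 10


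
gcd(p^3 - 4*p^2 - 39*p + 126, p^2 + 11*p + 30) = p + 6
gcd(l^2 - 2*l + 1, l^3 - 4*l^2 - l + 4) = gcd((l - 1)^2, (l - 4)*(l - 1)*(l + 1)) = l - 1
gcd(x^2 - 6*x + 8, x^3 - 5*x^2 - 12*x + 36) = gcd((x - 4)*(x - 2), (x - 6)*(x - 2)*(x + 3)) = x - 2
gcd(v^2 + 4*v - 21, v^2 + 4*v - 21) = v^2 + 4*v - 21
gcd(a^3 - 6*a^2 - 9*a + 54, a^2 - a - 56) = 1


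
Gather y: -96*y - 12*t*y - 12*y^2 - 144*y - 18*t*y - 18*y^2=-30*y^2 + y*(-30*t - 240)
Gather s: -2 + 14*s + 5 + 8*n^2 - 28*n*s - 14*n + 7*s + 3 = 8*n^2 - 14*n + s*(21 - 28*n) + 6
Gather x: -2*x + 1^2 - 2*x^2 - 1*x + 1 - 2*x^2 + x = -4*x^2 - 2*x + 2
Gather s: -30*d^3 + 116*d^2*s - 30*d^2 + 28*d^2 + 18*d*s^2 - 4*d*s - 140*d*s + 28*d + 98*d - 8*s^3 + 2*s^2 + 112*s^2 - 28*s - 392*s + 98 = -30*d^3 - 2*d^2 + 126*d - 8*s^3 + s^2*(18*d + 114) + s*(116*d^2 - 144*d - 420) + 98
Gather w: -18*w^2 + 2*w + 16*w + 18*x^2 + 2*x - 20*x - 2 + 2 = -18*w^2 + 18*w + 18*x^2 - 18*x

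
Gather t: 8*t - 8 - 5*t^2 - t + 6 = -5*t^2 + 7*t - 2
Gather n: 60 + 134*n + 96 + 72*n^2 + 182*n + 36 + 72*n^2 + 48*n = 144*n^2 + 364*n + 192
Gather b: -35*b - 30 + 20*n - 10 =-35*b + 20*n - 40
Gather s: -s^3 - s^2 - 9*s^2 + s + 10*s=-s^3 - 10*s^2 + 11*s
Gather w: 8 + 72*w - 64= 72*w - 56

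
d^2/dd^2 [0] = 0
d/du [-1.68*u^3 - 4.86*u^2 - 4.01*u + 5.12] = -5.04*u^2 - 9.72*u - 4.01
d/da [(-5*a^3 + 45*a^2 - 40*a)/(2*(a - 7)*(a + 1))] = 5*(-a^4 + 12*a^3 - 25*a^2 - 126*a + 56)/(2*(a^4 - 12*a^3 + 22*a^2 + 84*a + 49))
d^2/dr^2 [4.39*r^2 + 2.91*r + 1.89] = 8.78000000000000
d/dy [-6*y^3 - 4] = -18*y^2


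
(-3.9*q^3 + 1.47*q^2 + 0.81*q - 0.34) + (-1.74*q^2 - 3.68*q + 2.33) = -3.9*q^3 - 0.27*q^2 - 2.87*q + 1.99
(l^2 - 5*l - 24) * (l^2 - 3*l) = l^4 - 8*l^3 - 9*l^2 + 72*l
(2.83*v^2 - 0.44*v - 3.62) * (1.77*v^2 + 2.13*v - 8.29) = 5.0091*v^4 + 5.2491*v^3 - 30.8053*v^2 - 4.063*v + 30.0098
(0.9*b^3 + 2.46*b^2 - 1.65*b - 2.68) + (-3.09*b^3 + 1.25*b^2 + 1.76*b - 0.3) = -2.19*b^3 + 3.71*b^2 + 0.11*b - 2.98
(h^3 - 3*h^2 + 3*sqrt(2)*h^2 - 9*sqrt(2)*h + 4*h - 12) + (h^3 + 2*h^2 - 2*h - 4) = 2*h^3 - h^2 + 3*sqrt(2)*h^2 - 9*sqrt(2)*h + 2*h - 16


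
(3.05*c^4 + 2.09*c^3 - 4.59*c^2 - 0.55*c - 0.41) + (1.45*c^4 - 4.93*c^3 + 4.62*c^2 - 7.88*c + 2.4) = 4.5*c^4 - 2.84*c^3 + 0.0300000000000002*c^2 - 8.43*c + 1.99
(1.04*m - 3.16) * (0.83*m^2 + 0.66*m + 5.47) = 0.8632*m^3 - 1.9364*m^2 + 3.6032*m - 17.2852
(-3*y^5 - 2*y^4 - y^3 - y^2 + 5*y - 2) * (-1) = 3*y^5 + 2*y^4 + y^3 + y^2 - 5*y + 2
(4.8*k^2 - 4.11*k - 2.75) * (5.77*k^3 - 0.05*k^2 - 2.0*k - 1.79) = 27.696*k^5 - 23.9547*k^4 - 25.262*k^3 - 0.234500000000001*k^2 + 12.8569*k + 4.9225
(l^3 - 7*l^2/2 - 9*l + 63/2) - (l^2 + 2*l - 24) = l^3 - 9*l^2/2 - 11*l + 111/2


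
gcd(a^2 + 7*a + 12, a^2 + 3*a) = a + 3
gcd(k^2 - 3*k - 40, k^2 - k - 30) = k + 5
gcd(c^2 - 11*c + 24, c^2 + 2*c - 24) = 1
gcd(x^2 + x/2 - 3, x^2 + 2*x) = x + 2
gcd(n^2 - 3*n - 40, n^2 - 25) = n + 5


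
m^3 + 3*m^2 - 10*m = m*(m - 2)*(m + 5)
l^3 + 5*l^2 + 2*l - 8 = (l - 1)*(l + 2)*(l + 4)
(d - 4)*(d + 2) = d^2 - 2*d - 8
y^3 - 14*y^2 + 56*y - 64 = (y - 8)*(y - 4)*(y - 2)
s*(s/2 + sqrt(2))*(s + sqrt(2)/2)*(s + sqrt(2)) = s^4/2 + 7*sqrt(2)*s^3/4 + 7*s^2/2 + sqrt(2)*s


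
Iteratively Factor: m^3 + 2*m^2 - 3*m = (m - 1)*(m^2 + 3*m) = m*(m - 1)*(m + 3)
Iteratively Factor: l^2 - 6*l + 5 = (l - 1)*(l - 5)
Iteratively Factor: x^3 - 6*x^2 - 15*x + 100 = (x - 5)*(x^2 - x - 20) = (x - 5)*(x + 4)*(x - 5)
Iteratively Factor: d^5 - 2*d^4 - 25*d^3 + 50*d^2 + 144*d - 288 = (d - 4)*(d^4 + 2*d^3 - 17*d^2 - 18*d + 72) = (d - 4)*(d + 3)*(d^3 - d^2 - 14*d + 24) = (d - 4)*(d - 3)*(d + 3)*(d^2 + 2*d - 8) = (d - 4)*(d - 3)*(d - 2)*(d + 3)*(d + 4)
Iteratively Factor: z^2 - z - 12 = (z + 3)*(z - 4)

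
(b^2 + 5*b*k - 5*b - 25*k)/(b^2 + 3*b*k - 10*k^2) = (b - 5)/(b - 2*k)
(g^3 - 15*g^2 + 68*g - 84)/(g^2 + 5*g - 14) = (g^2 - 13*g + 42)/(g + 7)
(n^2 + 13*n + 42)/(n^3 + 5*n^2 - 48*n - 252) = (n + 7)/(n^2 - n - 42)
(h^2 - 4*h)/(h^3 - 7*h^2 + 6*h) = (h - 4)/(h^2 - 7*h + 6)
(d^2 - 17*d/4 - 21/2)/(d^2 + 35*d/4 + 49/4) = (d - 6)/(d + 7)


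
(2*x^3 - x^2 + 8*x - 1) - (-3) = 2*x^3 - x^2 + 8*x + 2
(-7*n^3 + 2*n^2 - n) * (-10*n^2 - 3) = 70*n^5 - 20*n^4 + 31*n^3 - 6*n^2 + 3*n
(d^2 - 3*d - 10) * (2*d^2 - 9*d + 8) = 2*d^4 - 15*d^3 + 15*d^2 + 66*d - 80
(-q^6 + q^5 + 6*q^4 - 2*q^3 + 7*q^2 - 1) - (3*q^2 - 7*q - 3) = -q^6 + q^5 + 6*q^4 - 2*q^3 + 4*q^2 + 7*q + 2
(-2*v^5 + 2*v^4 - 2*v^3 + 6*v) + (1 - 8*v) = -2*v^5 + 2*v^4 - 2*v^3 - 2*v + 1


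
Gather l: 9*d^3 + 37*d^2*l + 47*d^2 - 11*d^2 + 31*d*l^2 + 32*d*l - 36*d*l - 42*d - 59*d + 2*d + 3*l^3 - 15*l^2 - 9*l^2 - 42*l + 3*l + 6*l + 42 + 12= 9*d^3 + 36*d^2 - 99*d + 3*l^3 + l^2*(31*d - 24) + l*(37*d^2 - 4*d - 33) + 54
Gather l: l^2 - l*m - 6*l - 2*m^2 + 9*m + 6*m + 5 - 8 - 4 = l^2 + l*(-m - 6) - 2*m^2 + 15*m - 7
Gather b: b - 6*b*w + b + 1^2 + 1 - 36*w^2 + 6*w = b*(2 - 6*w) - 36*w^2 + 6*w + 2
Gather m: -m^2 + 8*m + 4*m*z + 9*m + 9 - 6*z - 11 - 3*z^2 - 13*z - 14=-m^2 + m*(4*z + 17) - 3*z^2 - 19*z - 16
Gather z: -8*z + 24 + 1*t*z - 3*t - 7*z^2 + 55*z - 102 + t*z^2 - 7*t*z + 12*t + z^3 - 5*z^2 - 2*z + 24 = 9*t + z^3 + z^2*(t - 12) + z*(45 - 6*t) - 54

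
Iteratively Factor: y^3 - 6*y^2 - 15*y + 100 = (y - 5)*(y^2 - y - 20) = (y - 5)^2*(y + 4)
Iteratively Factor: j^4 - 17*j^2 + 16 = (j + 1)*(j^3 - j^2 - 16*j + 16) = (j - 1)*(j + 1)*(j^2 - 16) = (j - 4)*(j - 1)*(j + 1)*(j + 4)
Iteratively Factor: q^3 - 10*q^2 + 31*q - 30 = (q - 5)*(q^2 - 5*q + 6) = (q - 5)*(q - 3)*(q - 2)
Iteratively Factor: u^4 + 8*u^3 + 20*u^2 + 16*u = (u + 2)*(u^3 + 6*u^2 + 8*u) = (u + 2)*(u + 4)*(u^2 + 2*u) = u*(u + 2)*(u + 4)*(u + 2)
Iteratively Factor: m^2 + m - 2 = (m - 1)*(m + 2)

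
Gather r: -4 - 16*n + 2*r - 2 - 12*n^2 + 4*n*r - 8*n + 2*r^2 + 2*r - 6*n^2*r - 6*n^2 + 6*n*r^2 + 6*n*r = -18*n^2 - 24*n + r^2*(6*n + 2) + r*(-6*n^2 + 10*n + 4) - 6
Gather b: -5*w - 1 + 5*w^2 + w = 5*w^2 - 4*w - 1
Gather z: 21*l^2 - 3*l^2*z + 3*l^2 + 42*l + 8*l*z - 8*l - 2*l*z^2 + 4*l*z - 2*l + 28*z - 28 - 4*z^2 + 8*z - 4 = 24*l^2 + 32*l + z^2*(-2*l - 4) + z*(-3*l^2 + 12*l + 36) - 32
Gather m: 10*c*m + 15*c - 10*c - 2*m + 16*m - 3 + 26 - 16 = 5*c + m*(10*c + 14) + 7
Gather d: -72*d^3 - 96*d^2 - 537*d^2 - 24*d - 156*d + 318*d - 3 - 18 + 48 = -72*d^3 - 633*d^2 + 138*d + 27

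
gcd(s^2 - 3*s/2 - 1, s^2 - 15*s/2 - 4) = s + 1/2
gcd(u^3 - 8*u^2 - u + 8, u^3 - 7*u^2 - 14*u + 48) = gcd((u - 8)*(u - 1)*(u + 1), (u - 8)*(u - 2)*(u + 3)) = u - 8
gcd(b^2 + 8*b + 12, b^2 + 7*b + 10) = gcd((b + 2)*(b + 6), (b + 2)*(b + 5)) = b + 2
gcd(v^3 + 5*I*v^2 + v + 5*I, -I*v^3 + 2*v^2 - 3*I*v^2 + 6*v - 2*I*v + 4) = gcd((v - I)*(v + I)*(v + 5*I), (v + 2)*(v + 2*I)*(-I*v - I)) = 1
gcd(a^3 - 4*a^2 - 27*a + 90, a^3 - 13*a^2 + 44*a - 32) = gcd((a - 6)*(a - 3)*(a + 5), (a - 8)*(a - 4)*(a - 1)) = 1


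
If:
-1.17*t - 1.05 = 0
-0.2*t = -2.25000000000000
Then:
No Solution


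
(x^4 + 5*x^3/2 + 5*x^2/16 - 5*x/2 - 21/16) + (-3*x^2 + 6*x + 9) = x^4 + 5*x^3/2 - 43*x^2/16 + 7*x/2 + 123/16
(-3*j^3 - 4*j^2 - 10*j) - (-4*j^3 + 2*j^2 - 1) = j^3 - 6*j^2 - 10*j + 1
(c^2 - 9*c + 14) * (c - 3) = c^3 - 12*c^2 + 41*c - 42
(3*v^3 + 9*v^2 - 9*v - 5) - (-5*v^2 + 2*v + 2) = 3*v^3 + 14*v^2 - 11*v - 7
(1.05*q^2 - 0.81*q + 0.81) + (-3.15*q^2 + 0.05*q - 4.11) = -2.1*q^2 - 0.76*q - 3.3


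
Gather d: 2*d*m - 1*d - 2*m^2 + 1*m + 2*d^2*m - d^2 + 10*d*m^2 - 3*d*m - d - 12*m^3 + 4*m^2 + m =d^2*(2*m - 1) + d*(10*m^2 - m - 2) - 12*m^3 + 2*m^2 + 2*m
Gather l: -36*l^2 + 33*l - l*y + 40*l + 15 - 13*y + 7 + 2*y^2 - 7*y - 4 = -36*l^2 + l*(73 - y) + 2*y^2 - 20*y + 18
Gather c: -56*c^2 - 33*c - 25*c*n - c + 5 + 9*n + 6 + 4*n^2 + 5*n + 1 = -56*c^2 + c*(-25*n - 34) + 4*n^2 + 14*n + 12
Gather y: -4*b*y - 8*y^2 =-4*b*y - 8*y^2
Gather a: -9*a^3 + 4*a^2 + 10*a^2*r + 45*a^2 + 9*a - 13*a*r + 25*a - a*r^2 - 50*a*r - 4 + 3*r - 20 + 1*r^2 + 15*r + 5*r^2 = -9*a^3 + a^2*(10*r + 49) + a*(-r^2 - 63*r + 34) + 6*r^2 + 18*r - 24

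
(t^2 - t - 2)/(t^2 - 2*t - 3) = (t - 2)/(t - 3)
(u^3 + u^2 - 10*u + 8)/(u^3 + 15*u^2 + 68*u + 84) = (u^3 + u^2 - 10*u + 8)/(u^3 + 15*u^2 + 68*u + 84)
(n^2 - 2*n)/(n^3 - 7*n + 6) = n/(n^2 + 2*n - 3)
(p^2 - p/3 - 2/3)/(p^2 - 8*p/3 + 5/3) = (3*p + 2)/(3*p - 5)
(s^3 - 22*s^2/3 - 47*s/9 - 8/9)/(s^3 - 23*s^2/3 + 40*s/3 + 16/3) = (3*s^2 - 23*s - 8)/(3*(s^2 - 8*s + 16))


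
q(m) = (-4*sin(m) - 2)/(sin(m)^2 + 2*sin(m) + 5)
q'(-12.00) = -0.26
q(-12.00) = -0.65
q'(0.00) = -0.64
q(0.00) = -0.40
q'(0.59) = -0.25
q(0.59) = -0.66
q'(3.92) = 0.72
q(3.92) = 0.20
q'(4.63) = 0.08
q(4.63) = 0.50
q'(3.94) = 0.70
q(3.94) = 0.21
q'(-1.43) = -0.14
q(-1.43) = 0.49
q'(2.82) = 0.41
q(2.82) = -0.57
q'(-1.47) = -0.10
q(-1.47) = 0.49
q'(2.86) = 0.44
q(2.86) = -0.55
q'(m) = (-2*sin(m)*cos(m) - 2*cos(m))*(-4*sin(m) - 2)/(sin(m)^2 + 2*sin(m) + 5)^2 - 4*cos(m)/(sin(m)^2 + 2*sin(m) + 5)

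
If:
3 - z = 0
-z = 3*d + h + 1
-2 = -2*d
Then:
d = 1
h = -7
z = 3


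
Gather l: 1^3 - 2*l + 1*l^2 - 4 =l^2 - 2*l - 3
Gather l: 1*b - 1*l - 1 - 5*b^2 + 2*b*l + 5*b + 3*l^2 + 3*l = -5*b^2 + 6*b + 3*l^2 + l*(2*b + 2) - 1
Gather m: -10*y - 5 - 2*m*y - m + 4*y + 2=m*(-2*y - 1) - 6*y - 3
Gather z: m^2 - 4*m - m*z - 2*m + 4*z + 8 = m^2 - 6*m + z*(4 - m) + 8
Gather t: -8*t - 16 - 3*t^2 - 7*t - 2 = -3*t^2 - 15*t - 18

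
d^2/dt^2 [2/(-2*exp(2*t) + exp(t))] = 2*((2*exp(t) - 1)*(8*exp(t) - 1) - 2*(4*exp(t) - 1)^2)*exp(-t)/(2*exp(t) - 1)^3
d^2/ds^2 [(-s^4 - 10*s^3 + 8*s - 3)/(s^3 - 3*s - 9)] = 6*(-s^6 - 31*s^5 - 195*s^4 - 94*s^3 - 279*s^2 - 837*s - 81)/(s^9 - 9*s^7 - 27*s^6 + 27*s^5 + 162*s^4 + 216*s^3 - 243*s^2 - 729*s - 729)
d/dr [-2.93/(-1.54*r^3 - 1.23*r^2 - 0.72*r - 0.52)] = (-13.5366*r^2 - 7.2078*r - 2.1096)/(1.54*r^3 + 1.23*r^2 + 0.72*r + 0.52)^2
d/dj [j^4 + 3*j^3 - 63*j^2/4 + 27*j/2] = 4*j^3 + 9*j^2 - 63*j/2 + 27/2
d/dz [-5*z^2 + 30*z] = 30 - 10*z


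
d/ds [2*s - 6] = 2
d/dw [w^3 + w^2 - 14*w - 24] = 3*w^2 + 2*w - 14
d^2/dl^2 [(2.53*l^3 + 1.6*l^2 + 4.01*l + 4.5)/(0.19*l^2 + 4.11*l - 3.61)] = (86.735322*l^3 - 217.667838*l^2 + 235.414332*l + 318.898262)/(0.006859*l^6 + 0.445113*l^5 + 9.237534*l^4 + 52.512237*l^3 - 175.513146*l^2 + 160.685793*l - 47.045881)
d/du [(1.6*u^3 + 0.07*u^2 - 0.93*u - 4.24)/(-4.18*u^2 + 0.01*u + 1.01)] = (-6.688*u^4 + 0.032*u^3 + 0.9613*u^2 - 35.305*u - 0.8969)/(17.4724*u^4 - 0.0836*u^3 - 8.4435*u^2 + 0.0202*u + 1.0201)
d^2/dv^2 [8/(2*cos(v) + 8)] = 4*(sin(v)^2 + 4*cos(v) + 1)/(cos(v) + 4)^3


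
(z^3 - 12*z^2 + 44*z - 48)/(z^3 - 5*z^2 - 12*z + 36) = (z - 4)/(z + 3)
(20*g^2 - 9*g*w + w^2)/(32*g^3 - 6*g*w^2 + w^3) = (-5*g + w)/(-8*g^2 - 2*g*w + w^2)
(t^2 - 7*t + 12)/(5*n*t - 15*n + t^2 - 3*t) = (t - 4)/(5*n + t)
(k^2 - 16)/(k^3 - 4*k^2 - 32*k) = (k - 4)/(k*(k - 8))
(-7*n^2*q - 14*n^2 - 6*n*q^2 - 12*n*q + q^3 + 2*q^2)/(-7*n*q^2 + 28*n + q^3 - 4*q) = (n + q)/(q - 2)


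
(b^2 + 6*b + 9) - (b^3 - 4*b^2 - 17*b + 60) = -b^3 + 5*b^2 + 23*b - 51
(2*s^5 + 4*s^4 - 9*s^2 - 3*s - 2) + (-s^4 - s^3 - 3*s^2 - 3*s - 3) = 2*s^5 + 3*s^4 - s^3 - 12*s^2 - 6*s - 5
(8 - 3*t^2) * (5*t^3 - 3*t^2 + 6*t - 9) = -15*t^5 + 9*t^4 + 22*t^3 + 3*t^2 + 48*t - 72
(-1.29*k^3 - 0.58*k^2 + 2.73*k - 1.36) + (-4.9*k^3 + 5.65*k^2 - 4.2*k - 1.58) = -6.19*k^3 + 5.07*k^2 - 1.47*k - 2.94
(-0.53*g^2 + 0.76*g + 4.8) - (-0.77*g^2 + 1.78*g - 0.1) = 0.24*g^2 - 1.02*g + 4.9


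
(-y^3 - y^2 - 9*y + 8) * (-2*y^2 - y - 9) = 2*y^5 + 3*y^4 + 28*y^3 + 2*y^2 + 73*y - 72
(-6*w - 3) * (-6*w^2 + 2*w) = 36*w^3 + 6*w^2 - 6*w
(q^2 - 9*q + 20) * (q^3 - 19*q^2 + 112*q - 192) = q^5 - 28*q^4 + 303*q^3 - 1580*q^2 + 3968*q - 3840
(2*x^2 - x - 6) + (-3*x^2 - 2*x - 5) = -x^2 - 3*x - 11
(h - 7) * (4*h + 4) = 4*h^2 - 24*h - 28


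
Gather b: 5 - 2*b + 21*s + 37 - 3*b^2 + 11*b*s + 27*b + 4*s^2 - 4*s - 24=-3*b^2 + b*(11*s + 25) + 4*s^2 + 17*s + 18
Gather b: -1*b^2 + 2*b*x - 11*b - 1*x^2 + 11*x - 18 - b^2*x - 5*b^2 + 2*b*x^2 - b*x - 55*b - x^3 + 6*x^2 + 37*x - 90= b^2*(-x - 6) + b*(2*x^2 + x - 66) - x^3 + 5*x^2 + 48*x - 108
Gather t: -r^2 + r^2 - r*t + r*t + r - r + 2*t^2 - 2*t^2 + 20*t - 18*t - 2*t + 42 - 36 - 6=0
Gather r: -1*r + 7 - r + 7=14 - 2*r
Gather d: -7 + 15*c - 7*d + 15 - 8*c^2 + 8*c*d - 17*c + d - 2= -8*c^2 - 2*c + d*(8*c - 6) + 6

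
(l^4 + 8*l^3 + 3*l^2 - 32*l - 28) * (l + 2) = l^5 + 10*l^4 + 19*l^3 - 26*l^2 - 92*l - 56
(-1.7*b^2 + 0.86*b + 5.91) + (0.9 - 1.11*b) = -1.7*b^2 - 0.25*b + 6.81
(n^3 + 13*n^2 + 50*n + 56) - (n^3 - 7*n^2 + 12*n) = 20*n^2 + 38*n + 56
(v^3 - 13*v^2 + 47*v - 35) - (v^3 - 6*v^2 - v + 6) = -7*v^2 + 48*v - 41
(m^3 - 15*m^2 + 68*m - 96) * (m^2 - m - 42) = m^5 - 16*m^4 + 41*m^3 + 466*m^2 - 2760*m + 4032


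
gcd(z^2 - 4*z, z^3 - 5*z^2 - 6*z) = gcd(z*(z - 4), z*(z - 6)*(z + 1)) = z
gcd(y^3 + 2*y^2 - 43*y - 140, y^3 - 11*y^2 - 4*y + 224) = y^2 - 3*y - 28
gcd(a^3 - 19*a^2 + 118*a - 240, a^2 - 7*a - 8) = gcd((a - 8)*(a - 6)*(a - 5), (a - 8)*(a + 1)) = a - 8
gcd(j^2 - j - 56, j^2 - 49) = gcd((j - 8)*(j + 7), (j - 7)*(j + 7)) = j + 7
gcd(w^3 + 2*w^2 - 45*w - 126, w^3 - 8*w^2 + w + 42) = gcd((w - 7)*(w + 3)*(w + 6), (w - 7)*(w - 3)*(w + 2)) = w - 7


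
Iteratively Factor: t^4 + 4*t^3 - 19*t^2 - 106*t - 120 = (t + 3)*(t^3 + t^2 - 22*t - 40) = (t + 3)*(t + 4)*(t^2 - 3*t - 10) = (t - 5)*(t + 3)*(t + 4)*(t + 2)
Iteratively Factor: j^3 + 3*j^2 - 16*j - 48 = (j + 3)*(j^2 - 16) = (j + 3)*(j + 4)*(j - 4)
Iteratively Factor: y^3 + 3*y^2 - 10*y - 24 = (y + 4)*(y^2 - y - 6) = (y + 2)*(y + 4)*(y - 3)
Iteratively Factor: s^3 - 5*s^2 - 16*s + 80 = (s - 5)*(s^2 - 16) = (s - 5)*(s + 4)*(s - 4)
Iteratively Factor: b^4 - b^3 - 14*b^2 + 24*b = (b + 4)*(b^3 - 5*b^2 + 6*b) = (b - 2)*(b + 4)*(b^2 - 3*b) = b*(b - 2)*(b + 4)*(b - 3)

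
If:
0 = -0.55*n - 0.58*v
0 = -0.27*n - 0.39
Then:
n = -1.44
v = 1.37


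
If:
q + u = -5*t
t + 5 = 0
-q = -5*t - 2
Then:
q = -23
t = -5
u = 48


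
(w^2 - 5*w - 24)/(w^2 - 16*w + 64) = (w + 3)/(w - 8)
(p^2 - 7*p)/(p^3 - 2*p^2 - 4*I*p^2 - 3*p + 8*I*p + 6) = p*(p - 7)/(p^3 - 2*p^2*(1 + 2*I) + p*(-3 + 8*I) + 6)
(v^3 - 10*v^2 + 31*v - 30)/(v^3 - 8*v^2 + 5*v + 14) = (v^2 - 8*v + 15)/(v^2 - 6*v - 7)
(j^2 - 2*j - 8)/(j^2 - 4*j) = (j + 2)/j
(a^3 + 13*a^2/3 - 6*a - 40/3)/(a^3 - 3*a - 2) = (3*a^2 + 19*a + 20)/(3*(a^2 + 2*a + 1))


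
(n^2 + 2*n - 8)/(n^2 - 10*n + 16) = (n + 4)/(n - 8)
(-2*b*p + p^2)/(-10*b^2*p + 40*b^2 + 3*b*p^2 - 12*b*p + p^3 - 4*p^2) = p/(5*b*p - 20*b + p^2 - 4*p)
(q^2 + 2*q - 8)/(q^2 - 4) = (q + 4)/(q + 2)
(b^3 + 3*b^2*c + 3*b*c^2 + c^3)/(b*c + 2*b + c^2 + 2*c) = (b^2 + 2*b*c + c^2)/(c + 2)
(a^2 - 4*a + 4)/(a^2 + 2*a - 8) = (a - 2)/(a + 4)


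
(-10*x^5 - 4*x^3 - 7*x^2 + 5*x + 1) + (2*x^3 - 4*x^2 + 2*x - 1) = -10*x^5 - 2*x^3 - 11*x^2 + 7*x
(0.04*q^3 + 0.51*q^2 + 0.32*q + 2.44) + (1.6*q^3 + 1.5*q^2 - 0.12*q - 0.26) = 1.64*q^3 + 2.01*q^2 + 0.2*q + 2.18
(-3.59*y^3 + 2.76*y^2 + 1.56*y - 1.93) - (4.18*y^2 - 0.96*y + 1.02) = -3.59*y^3 - 1.42*y^2 + 2.52*y - 2.95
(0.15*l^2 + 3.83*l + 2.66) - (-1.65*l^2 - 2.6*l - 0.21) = 1.8*l^2 + 6.43*l + 2.87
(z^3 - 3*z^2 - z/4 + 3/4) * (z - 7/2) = z^4 - 13*z^3/2 + 41*z^2/4 + 13*z/8 - 21/8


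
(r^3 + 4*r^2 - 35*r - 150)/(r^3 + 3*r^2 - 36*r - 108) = (r^2 + 10*r + 25)/(r^2 + 9*r + 18)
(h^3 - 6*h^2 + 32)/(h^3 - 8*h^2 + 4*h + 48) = (h - 4)/(h - 6)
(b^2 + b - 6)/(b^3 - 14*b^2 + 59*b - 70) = (b + 3)/(b^2 - 12*b + 35)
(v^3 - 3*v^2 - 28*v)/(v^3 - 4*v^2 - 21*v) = (v + 4)/(v + 3)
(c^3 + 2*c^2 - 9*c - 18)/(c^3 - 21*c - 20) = (-c^3 - 2*c^2 + 9*c + 18)/(-c^3 + 21*c + 20)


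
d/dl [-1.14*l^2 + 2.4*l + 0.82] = 2.4 - 2.28*l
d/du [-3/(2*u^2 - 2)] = 3*u/(u^2 - 1)^2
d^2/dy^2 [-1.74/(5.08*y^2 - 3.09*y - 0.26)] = (-89.806272*y^2 + 54.626256*y + 1.74*(10.16*y - 3.09)*(20.32*y - 6.18) + 4.596384)/(-5.08*y^2 + 3.09*y + 0.26)^3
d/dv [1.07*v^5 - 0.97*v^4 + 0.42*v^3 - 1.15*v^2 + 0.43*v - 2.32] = 5.35*v^4 - 3.88*v^3 + 1.26*v^2 - 2.3*v + 0.43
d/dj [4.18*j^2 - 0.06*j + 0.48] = 8.36*j - 0.06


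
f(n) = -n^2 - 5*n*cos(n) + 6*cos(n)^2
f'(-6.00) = -4.40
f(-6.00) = -1.66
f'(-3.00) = 11.39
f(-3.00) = -17.97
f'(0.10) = -6.32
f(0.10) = 5.43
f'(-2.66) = 10.99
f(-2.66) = -14.15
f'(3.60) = -15.44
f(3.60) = 8.01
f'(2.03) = 12.02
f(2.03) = 1.56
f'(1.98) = 11.49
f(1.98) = 0.97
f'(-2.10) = 10.56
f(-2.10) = -8.18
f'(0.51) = -9.25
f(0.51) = 2.08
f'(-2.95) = 11.37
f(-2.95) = -17.40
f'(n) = 5*n*sin(n) - 2*n - 12*sin(n)*cos(n) - 5*cos(n)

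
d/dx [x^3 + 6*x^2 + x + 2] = 3*x^2 + 12*x + 1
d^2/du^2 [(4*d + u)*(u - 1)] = 2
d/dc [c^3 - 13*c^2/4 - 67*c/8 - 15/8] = 3*c^2 - 13*c/2 - 67/8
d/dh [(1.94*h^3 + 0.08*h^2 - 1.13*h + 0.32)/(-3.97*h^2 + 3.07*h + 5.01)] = (-7.7018*h^4 + 11.9116*h^3 + 24.9177*h^2 + 3.3424*h - 6.6437)/(15.7609*h^4 - 24.3758*h^3 - 30.3545*h^2 + 30.7614*h + 25.1001)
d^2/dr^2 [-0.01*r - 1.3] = 0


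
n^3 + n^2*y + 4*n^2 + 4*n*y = n*(n + 4)*(n + y)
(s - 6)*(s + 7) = s^2 + s - 42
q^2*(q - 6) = q^3 - 6*q^2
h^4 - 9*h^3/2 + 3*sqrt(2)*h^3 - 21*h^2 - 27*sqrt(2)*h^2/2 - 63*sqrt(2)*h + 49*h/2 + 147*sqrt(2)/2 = (h - 7)*(h - 1)*(h + 7/2)*(h + 3*sqrt(2))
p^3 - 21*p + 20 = (p - 4)*(p - 1)*(p + 5)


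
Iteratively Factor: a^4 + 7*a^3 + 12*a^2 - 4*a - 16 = (a + 2)*(a^3 + 5*a^2 + 2*a - 8) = (a + 2)^2*(a^2 + 3*a - 4) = (a + 2)^2*(a + 4)*(a - 1)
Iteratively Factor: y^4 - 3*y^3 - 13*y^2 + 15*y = (y - 1)*(y^3 - 2*y^2 - 15*y) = y*(y - 1)*(y^2 - 2*y - 15) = y*(y - 1)*(y + 3)*(y - 5)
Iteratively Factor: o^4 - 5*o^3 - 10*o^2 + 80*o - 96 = (o - 4)*(o^3 - o^2 - 14*o + 24) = (o - 4)*(o - 3)*(o^2 + 2*o - 8) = (o - 4)*(o - 3)*(o - 2)*(o + 4)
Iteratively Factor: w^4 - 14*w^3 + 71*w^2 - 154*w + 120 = (w - 3)*(w^3 - 11*w^2 + 38*w - 40) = (w - 4)*(w - 3)*(w^2 - 7*w + 10) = (w - 5)*(w - 4)*(w - 3)*(w - 2)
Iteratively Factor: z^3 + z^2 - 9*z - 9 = (z - 3)*(z^2 + 4*z + 3) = (z - 3)*(z + 1)*(z + 3)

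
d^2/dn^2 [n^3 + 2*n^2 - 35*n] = 6*n + 4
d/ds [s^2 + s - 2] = 2*s + 1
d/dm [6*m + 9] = 6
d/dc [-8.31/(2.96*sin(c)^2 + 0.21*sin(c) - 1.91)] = (49.1952*sin(c) + 1.7451)*cos(c)/(2.96*sin(c)^2 + 0.21*sin(c) - 1.91)^2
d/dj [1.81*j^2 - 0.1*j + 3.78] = 3.62*j - 0.1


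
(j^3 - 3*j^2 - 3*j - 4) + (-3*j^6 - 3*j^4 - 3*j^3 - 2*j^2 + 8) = -3*j^6 - 3*j^4 - 2*j^3 - 5*j^2 - 3*j + 4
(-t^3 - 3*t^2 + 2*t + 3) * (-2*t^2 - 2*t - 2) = 2*t^5 + 8*t^4 + 4*t^3 - 4*t^2 - 10*t - 6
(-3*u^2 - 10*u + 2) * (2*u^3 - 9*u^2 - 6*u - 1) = -6*u^5 + 7*u^4 + 112*u^3 + 45*u^2 - 2*u - 2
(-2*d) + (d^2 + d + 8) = d^2 - d + 8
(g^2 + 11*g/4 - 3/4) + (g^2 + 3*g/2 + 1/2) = 2*g^2 + 17*g/4 - 1/4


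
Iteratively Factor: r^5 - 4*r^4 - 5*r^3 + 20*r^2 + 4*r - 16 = (r - 4)*(r^4 - 5*r^2 + 4) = (r - 4)*(r - 1)*(r^3 + r^2 - 4*r - 4) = (r - 4)*(r - 1)*(r + 1)*(r^2 - 4) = (r - 4)*(r - 1)*(r + 1)*(r + 2)*(r - 2)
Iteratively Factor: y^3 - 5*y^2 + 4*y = (y - 1)*(y^2 - 4*y) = (y - 4)*(y - 1)*(y)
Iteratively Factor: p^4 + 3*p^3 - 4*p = (p - 1)*(p^3 + 4*p^2 + 4*p) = p*(p - 1)*(p^2 + 4*p + 4) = p*(p - 1)*(p + 2)*(p + 2)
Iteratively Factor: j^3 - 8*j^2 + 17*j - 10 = (j - 2)*(j^2 - 6*j + 5) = (j - 2)*(j - 1)*(j - 5)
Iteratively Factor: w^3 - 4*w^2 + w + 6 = (w - 3)*(w^2 - w - 2) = (w - 3)*(w - 2)*(w + 1)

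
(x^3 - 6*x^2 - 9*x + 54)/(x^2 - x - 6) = (x^2 - 3*x - 18)/(x + 2)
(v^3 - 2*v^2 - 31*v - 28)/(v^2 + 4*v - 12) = (v^3 - 2*v^2 - 31*v - 28)/(v^2 + 4*v - 12)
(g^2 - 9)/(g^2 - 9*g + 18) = (g + 3)/(g - 6)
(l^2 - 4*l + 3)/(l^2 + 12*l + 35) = (l^2 - 4*l + 3)/(l^2 + 12*l + 35)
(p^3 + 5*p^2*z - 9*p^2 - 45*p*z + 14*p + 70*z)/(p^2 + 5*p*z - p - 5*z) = (p^2 - 9*p + 14)/(p - 1)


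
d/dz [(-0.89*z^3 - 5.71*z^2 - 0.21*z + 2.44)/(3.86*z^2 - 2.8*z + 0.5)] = (-3.4354*z^4 + 4.984*z^3 + 15.4636*z^2 - 24.5468*z + 6.727)/(14.8996*z^4 - 21.616*z^3 + 11.7*z^2 - 2.8*z + 0.25)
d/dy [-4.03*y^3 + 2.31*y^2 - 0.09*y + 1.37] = -12.09*y^2 + 4.62*y - 0.09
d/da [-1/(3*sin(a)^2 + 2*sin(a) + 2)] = 2*(3*sin(a) + 1)*cos(a)/(3*sin(a)^2 + 2*sin(a) + 2)^2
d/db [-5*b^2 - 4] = -10*b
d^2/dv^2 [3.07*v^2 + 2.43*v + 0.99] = 6.14000000000000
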